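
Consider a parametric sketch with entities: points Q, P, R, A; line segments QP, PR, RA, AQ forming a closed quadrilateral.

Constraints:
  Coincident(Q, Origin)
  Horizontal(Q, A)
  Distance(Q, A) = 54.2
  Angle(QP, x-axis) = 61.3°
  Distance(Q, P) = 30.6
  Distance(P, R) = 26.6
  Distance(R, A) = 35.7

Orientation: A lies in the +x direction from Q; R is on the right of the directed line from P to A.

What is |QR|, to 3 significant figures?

18.5

Q is at the origin; Q and A share the same y with |QA| = 54.2 and A in +x, so A = (54.2, 0). QP runs at 61.3° with |QP| = 30.6, so P = (14.7, 26.8). R is determined by |PR| = 26.6 and |RA| = 35.7 together: it lies at the intersection of circle(P, 26.6) and circle(A, 35.7). With |PA| = 47.8, the foot of the radical line on PA is 17.9 from P and the perpendicular offset is √(26.6² − 17.9²) = 19.6. Taking the right-of-PA solution: R = (18.5, 0.515).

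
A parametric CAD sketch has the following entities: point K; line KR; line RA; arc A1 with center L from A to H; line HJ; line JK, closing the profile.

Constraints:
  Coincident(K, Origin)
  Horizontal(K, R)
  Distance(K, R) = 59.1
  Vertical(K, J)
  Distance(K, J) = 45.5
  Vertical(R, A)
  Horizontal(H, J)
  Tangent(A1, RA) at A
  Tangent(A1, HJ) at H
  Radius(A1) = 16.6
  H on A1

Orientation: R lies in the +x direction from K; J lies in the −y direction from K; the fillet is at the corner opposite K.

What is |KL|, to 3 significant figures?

51.4

KJ is vertical with |KJ| = 45.5 and J on the −y side, so J = (0.00, -45.5). The virtual corner opposite K is at (59.1, -45.5). A1 meets RA tangentially, so LA is at right angles to RA and tangency of A1 to HJ means the radius LH is perpendicular to HJ, with radius 16.6, so the center L sits 16.6 in from both sides at L = (42.5, -28.9). Then |KL| = |L − K| = 51.4.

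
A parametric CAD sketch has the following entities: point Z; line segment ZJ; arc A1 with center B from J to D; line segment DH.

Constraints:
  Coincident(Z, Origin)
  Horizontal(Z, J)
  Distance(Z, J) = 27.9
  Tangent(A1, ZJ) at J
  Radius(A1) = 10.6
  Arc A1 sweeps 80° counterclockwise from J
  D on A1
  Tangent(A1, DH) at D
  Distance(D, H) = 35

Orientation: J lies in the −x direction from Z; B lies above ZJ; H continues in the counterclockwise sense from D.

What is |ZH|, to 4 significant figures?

44.70

Z is at the origin; Z and J share the same y with |ZJ| = 27.9 and J on the −x side, so J = (-27.90, 0.000). Tangency of A1 to ZJ means the radius BJ is perpendicular to ZJ, so B = J + (0, 10.6) = (-27.90, 10.60). On A1, J sits at bearing -90° from B; an 80° counterclockwise sweep puts D at bearing -10°, so D = B + 10.6·(cos -10°, sin -10°) = (-17.46, 8.759). Since A1 is tangent to DH there, BD ⟂ DH, so DH runs along (−sin -10°, cos -10°); with |DH| = 35.0, H = (-11.38, 43.23). Then |ZH| = |H − Z| = 44.70.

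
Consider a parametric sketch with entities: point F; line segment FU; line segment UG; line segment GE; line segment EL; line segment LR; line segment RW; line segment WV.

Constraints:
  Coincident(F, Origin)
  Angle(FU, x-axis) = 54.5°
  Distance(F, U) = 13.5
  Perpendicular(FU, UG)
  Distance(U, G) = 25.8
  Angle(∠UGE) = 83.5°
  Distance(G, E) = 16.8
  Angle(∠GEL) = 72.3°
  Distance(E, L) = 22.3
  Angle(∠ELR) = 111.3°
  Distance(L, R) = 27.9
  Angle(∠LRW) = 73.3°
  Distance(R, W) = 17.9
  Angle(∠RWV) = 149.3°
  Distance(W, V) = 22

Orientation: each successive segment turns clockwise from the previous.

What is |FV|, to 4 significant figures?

37.50

∠LRW = 73.3° gives RW at -55.10° from the x-axis; with |RW| = 17.9, W = (33.92, 9.962). ∠RWV = 149.3° gives WV at -85.80° from the x-axis; with |WV| = 22.0, V = (35.53, -11.98). Then |FV| = |V − F| = 37.50.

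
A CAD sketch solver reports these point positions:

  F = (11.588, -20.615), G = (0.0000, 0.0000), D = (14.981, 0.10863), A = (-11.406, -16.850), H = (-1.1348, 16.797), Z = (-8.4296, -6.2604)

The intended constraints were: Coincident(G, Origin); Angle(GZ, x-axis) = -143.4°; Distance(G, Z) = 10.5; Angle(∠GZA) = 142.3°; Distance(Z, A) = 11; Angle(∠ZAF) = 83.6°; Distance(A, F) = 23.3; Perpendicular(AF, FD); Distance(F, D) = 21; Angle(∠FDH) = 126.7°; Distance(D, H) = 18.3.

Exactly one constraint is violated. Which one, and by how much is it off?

Distance(D, H) = 18.3 — off by 4.90.

G = (0.00, 0.00) ✓; GZ at -143.4° ✓; |GZ| = 10.50 ✓; ∠GZA = 142.3° ✓; |ZA| = 11.00 ✓; ∠ZAF = 83.60° ✓; |AF| = 23.30 ✓; ∠(AF, FD) = 90.00° ✓; |FD| = 21.00 ✓; ∠FDH = 126.7° ✓; |DH| = 23.20 ✗.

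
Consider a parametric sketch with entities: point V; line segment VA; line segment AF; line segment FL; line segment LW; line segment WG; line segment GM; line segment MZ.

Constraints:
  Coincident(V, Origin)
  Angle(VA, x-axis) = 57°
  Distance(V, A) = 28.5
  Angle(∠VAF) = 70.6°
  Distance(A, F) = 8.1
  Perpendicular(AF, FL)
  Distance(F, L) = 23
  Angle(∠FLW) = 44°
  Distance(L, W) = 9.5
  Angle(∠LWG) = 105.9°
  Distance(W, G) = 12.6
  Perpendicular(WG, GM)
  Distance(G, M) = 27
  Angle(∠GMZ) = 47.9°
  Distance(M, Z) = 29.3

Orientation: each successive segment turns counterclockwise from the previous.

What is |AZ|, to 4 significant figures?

27.96

V is at the origin; VA runs at 57.0° with length 28.5, so A = (15.52, 23.90). ∠VAF = 70.6° gives AF at 166.4° from the x-axis; with |AF| = 8.1, F = (7.649, 25.81). AF is perpendicular to FL, so FL runs at -103.6°; with |FL| = 23.0, L = (2.241, 3.452). ∠FLW = 44.0° gives LW at 32.40° from the x-axis; with |LW| = 9.5, W = (10.26, 8.542). ∠LWG = 105.9° gives WG at 106.5° from the x-axis; with |WG| = 12.6, G = (6.684, 20.62). The perpendicularity gives GM at right angles to WG, so GM runs at -163.5°; with |GM| = 27.0, M = (-19.20, 12.95). ∠GMZ = 47.9° gives MZ at -31.40° from the x-axis; with |MZ| = 29.3, Z = (5.804, -2.311). Then |AZ| = |Z − A| = 27.96.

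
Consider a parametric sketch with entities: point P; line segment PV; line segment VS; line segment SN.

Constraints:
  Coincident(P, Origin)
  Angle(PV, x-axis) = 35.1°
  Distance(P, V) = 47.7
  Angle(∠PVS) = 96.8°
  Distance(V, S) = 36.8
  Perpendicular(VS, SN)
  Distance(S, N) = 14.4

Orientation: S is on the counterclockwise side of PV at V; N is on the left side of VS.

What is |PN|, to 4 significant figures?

53.74

P is at the origin; PV runs at 35.1° with length 47.7, so V = 47.7·(cos 35.1°, sin 35.1°) = (39.03, 27.43). ∠PVS = 96.8°, so VS runs at 35.1° + (180° − 96.8°) = 118.3° from the x-axis; with |VS| = 36.8, S = V + 36.8·(cos 118.3°, sin 118.3°) = (21.58, 59.83). The perpendicularity gives SN at right angles to VS; with |SN| = 14.4 on the left of VS, N = S + 14.4·(-0.8805, -0.4741) = (8.900, 53.00). Then |PN| = |N − P| = 53.74.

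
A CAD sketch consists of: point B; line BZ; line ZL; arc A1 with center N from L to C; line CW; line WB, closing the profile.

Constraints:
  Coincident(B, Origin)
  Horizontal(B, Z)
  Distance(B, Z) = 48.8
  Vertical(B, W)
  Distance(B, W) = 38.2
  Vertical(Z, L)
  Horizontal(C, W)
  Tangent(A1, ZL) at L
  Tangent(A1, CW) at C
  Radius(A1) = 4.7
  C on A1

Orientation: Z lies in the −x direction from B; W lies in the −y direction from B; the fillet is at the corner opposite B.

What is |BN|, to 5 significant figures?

55.381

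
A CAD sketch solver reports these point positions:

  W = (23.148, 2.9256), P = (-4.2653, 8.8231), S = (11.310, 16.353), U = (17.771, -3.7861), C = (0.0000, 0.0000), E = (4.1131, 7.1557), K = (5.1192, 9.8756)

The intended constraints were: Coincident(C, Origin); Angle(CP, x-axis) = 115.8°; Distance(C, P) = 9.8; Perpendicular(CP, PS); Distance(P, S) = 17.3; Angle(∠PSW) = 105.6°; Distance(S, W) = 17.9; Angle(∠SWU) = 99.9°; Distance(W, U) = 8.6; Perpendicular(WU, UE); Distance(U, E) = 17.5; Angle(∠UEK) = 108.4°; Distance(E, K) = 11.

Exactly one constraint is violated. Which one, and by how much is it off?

Distance(E, K) = 11 — off by 8.10.

C = (0.00, 0.00) ✓; CP at 115.8° ✓; |CP| = 9.800 ✓; ∠(CP, PS) = 90.00° ✓; |PS| = 17.30 ✓; ∠PSW = 105.6° ✓; |SW| = 17.90 ✓; ∠SWU = 99.90° ✓; |WU| = 8.600 ✓; ∠(WU, UE) = 90.00° ✓; |UE| = 17.50 ✓; ∠UEK = 108.4° ✓; |EK| = 2.900 ✗.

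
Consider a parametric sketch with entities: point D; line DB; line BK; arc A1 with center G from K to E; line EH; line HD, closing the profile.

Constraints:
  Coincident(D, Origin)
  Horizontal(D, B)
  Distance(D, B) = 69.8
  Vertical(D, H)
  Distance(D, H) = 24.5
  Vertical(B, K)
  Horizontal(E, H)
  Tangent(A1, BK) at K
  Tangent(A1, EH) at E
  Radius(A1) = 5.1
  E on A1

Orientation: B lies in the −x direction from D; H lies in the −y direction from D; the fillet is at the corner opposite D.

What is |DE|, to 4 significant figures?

69.18

The virtual corner opposite D is at (-69.80, -24.50). The tangent condition forces GK to be normal to BK and the tangent condition forces GE to be normal to EH, with radius 5.1, so the center G sits 5.1 in from both sides at G = (-64.70, -19.40). That places the tangent points at K = (-69.80, -19.40) on BK and E = (-64.70, -24.50) on EH. Then |DE| = |E − D| = 69.18.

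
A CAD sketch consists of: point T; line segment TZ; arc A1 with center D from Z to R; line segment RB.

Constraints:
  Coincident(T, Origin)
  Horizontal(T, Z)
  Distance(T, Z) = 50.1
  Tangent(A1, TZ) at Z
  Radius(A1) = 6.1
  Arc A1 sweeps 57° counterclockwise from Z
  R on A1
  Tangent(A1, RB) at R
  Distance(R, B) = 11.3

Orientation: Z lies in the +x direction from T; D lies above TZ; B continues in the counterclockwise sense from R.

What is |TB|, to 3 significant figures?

62.6

T is at the origin; T and Z share the same y with |TZ| = 50.1 and Z on the +x side, so Z = (50.1, 0.00). Since A1 is tangent to TZ there, DZ ⟂ TZ, so D = Z + (0, 6.1) = (50.1, 6.10). On A1, Z sits at bearing -90° from D; a 57° counterclockwise sweep puts R at bearing -33°, so R = D + 6.1·(cos -33°, sin -33°) = (55.2, 2.78). A1 meets RB tangentially, so DR is at right angles to RB, so RB runs along (−sin -33°, cos -33°); with |RB| = 11.3, B = (61.4, 12.3). Then |TB| = |B − T| = 62.6.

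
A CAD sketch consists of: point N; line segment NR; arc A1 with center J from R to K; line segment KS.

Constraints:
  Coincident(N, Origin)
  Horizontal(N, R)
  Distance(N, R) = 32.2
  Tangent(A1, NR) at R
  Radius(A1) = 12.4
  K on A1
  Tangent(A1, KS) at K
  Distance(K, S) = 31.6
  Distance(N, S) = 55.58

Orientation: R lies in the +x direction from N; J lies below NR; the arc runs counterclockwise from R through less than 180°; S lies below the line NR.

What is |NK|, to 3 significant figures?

26.2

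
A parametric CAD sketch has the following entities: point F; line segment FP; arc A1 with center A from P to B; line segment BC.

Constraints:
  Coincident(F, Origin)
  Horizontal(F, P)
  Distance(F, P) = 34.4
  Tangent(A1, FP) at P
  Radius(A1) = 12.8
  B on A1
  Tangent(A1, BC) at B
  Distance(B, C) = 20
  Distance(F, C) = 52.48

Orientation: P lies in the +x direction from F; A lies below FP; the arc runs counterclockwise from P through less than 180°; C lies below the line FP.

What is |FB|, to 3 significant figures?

32.6

F is at the origin; FP is horizontal with |FP| = 34.4 and P on the +x side, so P = (34.4, 0.00). The tangent condition forces AP to be normal to FP, so A = P + (0, -12.8) = (34.4, -12.8). Since AB ⟂ BC (tangency), |AC| = √(12.8² + 20.0²) = 23.7 regardless of where B sits on A1. So C lies on both circle(F, 52.48) and circle(A, 23.7); the below-FP intersection is C = (37.9, -36.3). B is the foot of the tangent from C: B = (24.8, -21.2).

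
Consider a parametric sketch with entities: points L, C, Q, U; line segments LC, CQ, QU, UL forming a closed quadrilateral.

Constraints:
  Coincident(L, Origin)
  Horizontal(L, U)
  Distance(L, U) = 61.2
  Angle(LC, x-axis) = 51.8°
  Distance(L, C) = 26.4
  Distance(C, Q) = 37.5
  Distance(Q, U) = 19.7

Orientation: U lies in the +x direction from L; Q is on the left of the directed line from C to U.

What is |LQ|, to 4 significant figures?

56.75

L is at the origin; L and U share the same y with |LU| = 61.2 and U in +x, so U = (61.2, 0). LC runs at 51.8° with |LC| = 26.4, so C = (16.33, 20.75). Q is determined by |CQ| = 37.5 and |QU| = 19.7 together: it lies at the intersection of circle(C, 37.5) and circle(U, 19.7). With |CU| = 49.44, the foot of the radical line on CU is 35.02 from C and the perpendicular offset is √(37.5² − 35.02²) = 13.42. Taking the left-of-CU solution: Q = (53.74, 18.23).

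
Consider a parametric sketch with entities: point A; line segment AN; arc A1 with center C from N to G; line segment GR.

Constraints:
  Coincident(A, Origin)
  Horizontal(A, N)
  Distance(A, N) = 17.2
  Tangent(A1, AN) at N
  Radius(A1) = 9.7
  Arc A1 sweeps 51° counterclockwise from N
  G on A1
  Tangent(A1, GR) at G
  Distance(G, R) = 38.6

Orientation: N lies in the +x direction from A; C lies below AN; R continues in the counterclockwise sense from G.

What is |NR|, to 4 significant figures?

46.28

On A1, N sits at bearing 90° from C; a 51° counterclockwise sweep puts G at bearing 141°, so G = C + 9.7·(cos 141°, sin 141°) = (9.662, -3.596). Tangency of A1 to GR means the radius CG is perpendicular to GR, so GR runs along (−sin 141°, cos 141°); with |GR| = 38.6, R = (-14.63, -33.59). Then |NR| = |R − N| = 46.28.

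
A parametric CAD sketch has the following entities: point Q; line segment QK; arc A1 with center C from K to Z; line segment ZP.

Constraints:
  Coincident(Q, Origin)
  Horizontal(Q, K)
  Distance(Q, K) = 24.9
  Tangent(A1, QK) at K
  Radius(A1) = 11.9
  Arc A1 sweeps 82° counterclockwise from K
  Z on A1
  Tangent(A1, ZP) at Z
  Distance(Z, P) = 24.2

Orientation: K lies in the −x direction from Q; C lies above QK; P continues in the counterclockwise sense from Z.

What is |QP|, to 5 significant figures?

35.570

Q is at the origin; QK is horizontal with |QK| = 24.9 and K on the −x side, so K = (-24.900, 0.0000). A1 meets QK tangentially, so CK is at right angles to QK, so C = K + (0, 11.9) = (-24.900, 11.900). On A1, K sits at bearing -90° from C; an 82° counterclockwise sweep puts Z at bearing -8°, so Z = C + 11.9·(cos -8°, sin -8°) = (-13.116, 10.244). The tangent condition forces CZ to be normal to ZP, so ZP runs along (−sin -8°, cos -8°); with |ZP| = 24.2, P = (-9.7478, 34.208). Then |QP| = |P − Q| = 35.570.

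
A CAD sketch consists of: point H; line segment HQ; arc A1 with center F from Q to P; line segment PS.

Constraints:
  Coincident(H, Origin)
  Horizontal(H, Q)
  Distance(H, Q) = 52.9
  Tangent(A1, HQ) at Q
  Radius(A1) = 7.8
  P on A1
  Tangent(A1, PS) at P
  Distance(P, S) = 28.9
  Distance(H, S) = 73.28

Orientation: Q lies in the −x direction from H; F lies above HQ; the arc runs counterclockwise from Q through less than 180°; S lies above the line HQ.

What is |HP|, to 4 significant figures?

48.31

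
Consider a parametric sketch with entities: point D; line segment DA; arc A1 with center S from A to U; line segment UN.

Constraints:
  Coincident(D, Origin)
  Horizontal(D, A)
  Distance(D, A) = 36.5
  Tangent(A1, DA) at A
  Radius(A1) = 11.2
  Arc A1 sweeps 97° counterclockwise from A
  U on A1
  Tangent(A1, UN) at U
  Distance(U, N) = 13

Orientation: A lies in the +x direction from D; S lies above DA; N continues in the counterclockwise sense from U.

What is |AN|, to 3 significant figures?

27.2

D is at the origin; D and A share the same y with |DA| = 36.5 and A on the +x side, so A = (36.5, 0.00). Since A1 is tangent to DA there, SA ⟂ DA, so S = A + (0, 11.2) = (36.5, 11.2). On A1, A sits at bearing -90° from S; a 97° counterclockwise sweep puts U at bearing 7°, so U = S + 11.2·(cos 7°, sin 7°) = (47.6, 12.6). The tangent condition forces SU to be normal to UN, so UN runs along (−sin 7°, cos 7°); with |UN| = 13.0, N = (46.0, 25.5). Then |AN| = |N − A| = 27.2.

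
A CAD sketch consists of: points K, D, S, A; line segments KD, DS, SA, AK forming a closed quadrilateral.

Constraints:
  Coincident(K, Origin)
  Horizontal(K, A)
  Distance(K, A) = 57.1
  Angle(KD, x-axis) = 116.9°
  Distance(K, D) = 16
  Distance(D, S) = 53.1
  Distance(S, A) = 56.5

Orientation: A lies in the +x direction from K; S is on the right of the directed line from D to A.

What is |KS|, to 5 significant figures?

37.182

K is at the origin; K and A share the same y with |KA| = 57.1 and A in +x, so A = (57.1, 0). KD runs at 116.9° with |KD| = 16.0, so D = (-7.2390, 14.269). S is determined by |DS| = 53.1 and |SA| = 56.5 together: it lies at the intersection of circle(D, 53.1) and circle(A, 56.5). With |DA| = 65.902, the foot of the radical line on DA is 30.124 from D and the perpendicular offset is √(53.1² − 30.124²) = 43.728. Taking the right-of-DA solution: S = (12.703, -34.945).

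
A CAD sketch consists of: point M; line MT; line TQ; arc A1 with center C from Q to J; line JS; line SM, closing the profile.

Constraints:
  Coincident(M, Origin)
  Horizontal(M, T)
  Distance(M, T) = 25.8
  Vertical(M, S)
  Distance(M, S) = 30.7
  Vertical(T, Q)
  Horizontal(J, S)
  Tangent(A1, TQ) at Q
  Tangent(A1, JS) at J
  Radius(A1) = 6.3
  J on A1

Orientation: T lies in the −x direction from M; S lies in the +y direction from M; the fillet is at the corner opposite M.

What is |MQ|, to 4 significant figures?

35.51

M is at the origin; MT is horizontal with |MT| = 25.8 and T on the −x side, so T = (-25.80, 0.000). M and S share the same x with |MS| = 30.7 and S on the +y side, so S = (0.000, 30.70). The virtual corner opposite M is at (-25.80, 30.70). The tangent condition forces CQ to be normal to TQ and A1 meets JS tangentially, so CJ is at right angles to JS, with radius 6.3, so the center C sits 6.3 in from both sides at C = (-19.50, 24.40). That places the tangent points at Q = (-25.80, 24.40) on TQ and J = (-19.50, 30.70) on JS. Then |MQ| = |Q − M| = 35.51.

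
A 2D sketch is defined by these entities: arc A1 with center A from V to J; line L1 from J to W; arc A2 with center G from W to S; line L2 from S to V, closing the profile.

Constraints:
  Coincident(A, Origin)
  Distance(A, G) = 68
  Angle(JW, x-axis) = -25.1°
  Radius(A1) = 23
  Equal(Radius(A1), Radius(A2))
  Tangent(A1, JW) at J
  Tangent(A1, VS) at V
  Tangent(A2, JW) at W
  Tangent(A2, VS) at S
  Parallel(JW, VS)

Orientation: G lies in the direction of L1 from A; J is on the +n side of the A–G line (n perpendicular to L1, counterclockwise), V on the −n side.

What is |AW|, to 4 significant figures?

71.78

The slot axis is L1's direction at -25.1°, so u = (cos -25.1°, sin -25.1°) = (0.9056, -0.4242) and n = (−sin -25.1°, cos -25.1°) = (0.4242, 0.9056). A is at the origin and G lies 68.0 along u from A, so G = 68.0·u = (61.58, -28.85). Tangency of A1 to both parallel lines with radius 23.0 puts J and V at A ± 23.0·n: J = (9.757, 20.83), V = (-9.757, -20.83). Equal radii place W and S the same way about G: W = G + 23.0·n = (71.34, -8.017), S = G − 23.0·n = (51.82, -49.67). Then |AW| = |W − A| = 71.78.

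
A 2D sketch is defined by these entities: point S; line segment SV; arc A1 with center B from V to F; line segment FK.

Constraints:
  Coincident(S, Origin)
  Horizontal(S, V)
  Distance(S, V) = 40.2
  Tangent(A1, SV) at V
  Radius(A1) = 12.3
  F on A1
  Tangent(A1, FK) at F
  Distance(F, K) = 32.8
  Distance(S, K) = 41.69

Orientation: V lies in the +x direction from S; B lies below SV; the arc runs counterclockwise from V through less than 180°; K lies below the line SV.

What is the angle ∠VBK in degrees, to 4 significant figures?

137.7°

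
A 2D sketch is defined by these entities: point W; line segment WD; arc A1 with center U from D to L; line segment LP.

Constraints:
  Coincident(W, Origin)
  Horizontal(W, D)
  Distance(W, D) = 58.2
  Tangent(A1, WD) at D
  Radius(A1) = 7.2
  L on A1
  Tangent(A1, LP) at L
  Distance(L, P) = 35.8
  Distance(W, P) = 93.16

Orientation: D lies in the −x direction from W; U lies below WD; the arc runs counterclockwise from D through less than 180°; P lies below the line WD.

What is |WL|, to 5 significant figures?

63.105

W is at the origin; W and D share the same y with |WD| = 58.2 and D on the −x side, so D = (-58.200, 0.0000). The tangent condition forces UD to be normal to WD, so U = D + (0, -7.2) = (-58.200, -7.2000). Since UL ⟂ LP (tangency), |UP| = √(7.2² + 35.8²) = 36.517 regardless of where L sits on A1. So P lies on both circle(W, 93.16) and circle(U, 36.517); the below-WD intersection is P = (-89.414, -26.151). L is the foot of the tangent from P: L = (-63.077, -1.9031).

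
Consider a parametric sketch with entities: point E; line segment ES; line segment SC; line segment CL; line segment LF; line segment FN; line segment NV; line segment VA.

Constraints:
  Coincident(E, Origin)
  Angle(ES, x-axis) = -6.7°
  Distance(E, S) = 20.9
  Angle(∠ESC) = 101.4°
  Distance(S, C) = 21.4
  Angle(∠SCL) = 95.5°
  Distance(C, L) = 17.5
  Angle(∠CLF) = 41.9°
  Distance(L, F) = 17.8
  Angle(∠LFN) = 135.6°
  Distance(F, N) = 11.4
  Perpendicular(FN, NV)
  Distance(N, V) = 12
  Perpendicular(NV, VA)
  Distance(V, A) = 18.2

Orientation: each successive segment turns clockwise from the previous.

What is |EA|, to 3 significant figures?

27.9

FN ⟂ NV, so NV runs at -82.3°; with |NV| = 12.0, V = (29.1, -23.2). The perpendicularity gives VA at right angles to NV, so VA runs at -172°; with |VA| = 18.2, A = (11.1, -25.6). Then |EA| = |A − E| = 27.9.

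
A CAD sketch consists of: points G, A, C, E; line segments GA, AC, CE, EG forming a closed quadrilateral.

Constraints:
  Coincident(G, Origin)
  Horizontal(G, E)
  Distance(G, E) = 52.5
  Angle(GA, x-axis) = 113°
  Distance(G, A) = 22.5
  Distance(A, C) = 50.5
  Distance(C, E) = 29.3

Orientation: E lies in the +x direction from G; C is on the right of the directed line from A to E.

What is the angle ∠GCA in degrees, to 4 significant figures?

16.11°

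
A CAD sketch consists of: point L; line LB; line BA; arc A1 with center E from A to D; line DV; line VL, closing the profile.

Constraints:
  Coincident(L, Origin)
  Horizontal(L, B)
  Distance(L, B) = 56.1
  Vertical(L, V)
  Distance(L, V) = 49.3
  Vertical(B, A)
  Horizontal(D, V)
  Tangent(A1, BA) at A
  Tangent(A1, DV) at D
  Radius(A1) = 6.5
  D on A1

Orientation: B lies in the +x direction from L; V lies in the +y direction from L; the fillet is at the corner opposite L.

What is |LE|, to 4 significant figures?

65.51

L is at the origin; L and B share the same y with |LB| = 56.1 and B on the +x side, so B = (56.10, 0.000). L and V share the same x with |LV| = 49.3 and V on the +y side, so V = (0.000, 49.30). The virtual corner opposite L is at (56.10, 49.30). Since A1 is tangent to BA there, EA ⟂ BA and the tangent condition forces ED to be normal to DV, with radius 6.5, so the center E sits 6.5 in from both sides at E = (49.60, 42.80). Then |LE| = |E − L| = 65.51.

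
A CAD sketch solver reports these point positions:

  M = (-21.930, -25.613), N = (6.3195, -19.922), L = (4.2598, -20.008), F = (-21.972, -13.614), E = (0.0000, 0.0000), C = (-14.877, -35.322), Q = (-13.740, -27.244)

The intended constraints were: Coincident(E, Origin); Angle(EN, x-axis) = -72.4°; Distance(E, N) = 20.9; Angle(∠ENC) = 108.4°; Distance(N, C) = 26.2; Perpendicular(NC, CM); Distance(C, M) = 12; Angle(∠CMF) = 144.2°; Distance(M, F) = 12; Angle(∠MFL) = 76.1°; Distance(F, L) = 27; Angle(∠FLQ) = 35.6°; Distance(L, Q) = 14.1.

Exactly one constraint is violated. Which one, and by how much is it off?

Distance(L, Q) = 14.1 — off by 5.30.

E = (0.00, 0.00) ✓; EN at -72.40° ✓; |EN| = 20.90 ✓; ∠ENC = 108.4° ✓; |NC| = 26.20 ✓; ∠(NC, CM) = 90.00° ✓; |CM| = 12.00 ✓; ∠CMF = 144.2° ✓; |MF| = 12.00 ✓; ∠MFL = 76.10° ✓; |FL| = 27.00 ✓; ∠FLQ = 35.60° ✓; |LQ| = 19.40 ✗.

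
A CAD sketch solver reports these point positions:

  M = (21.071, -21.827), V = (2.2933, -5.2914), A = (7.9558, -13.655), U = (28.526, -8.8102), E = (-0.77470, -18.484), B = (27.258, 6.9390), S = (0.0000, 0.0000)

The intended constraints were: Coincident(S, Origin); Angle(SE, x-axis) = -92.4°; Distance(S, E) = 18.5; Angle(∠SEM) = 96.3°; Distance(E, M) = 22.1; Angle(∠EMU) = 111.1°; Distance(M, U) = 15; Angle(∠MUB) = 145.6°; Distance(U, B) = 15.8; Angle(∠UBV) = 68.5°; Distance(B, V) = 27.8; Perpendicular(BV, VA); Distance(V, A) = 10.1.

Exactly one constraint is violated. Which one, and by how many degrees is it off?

Perpendicular(BV, VA) — off by 8.00°.

S = (0.00, 0.00) ✓; SE at -92.40° ✓; |SE| = 18.50 ✓; ∠SEM = 96.30° ✓; |EM| = 22.10 ✓; ∠EMU = 111.1° ✓; |MU| = 15.00 ✓; ∠MUB = 145.6° ✓; |UB| = 15.80 ✓; ∠UBV = 68.50° ✓; |BV| = 27.80 ✓; ∠(BV, VA) = 98.00° ✗; |VA| = 10.10 ✓.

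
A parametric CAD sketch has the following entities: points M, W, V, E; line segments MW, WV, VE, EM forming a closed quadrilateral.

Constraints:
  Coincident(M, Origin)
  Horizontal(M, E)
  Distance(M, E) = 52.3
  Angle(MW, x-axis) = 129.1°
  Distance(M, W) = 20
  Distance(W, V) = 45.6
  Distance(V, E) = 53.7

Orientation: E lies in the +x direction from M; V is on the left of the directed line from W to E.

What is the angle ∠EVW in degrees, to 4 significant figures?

84.04°

M is at the origin; M and E share the same y with |ME| = 52.3 and E in +x, so E = (52.3, 0). MW runs at 129.1° with |MW| = 20.0, so W = (-12.61, 15.52). V is determined by |WV| = 45.6 and |VE| = 53.7 together: it lies at the intersection of circle(W, 45.6) and circle(E, 53.7). With |WE| = 66.74, the foot of the radical line on WE is 27.35 from W and the perpendicular offset is √(45.6² − 27.35²) = 36.49. Taking the left-of-WE solution: V = (22.47, 44.65).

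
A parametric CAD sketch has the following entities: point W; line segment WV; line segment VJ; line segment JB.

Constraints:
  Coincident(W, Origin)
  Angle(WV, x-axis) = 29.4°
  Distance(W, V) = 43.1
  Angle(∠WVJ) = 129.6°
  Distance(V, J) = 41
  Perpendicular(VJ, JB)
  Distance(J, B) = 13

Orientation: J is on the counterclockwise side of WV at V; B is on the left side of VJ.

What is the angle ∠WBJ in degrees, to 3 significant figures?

106°

W is at the origin; WV runs at 29.4° with length 43.1, so V = 43.1·(cos 29.4°, sin 29.4°) = (37.5, 21.2). ∠WVJ = 129.6°, so VJ runs at 29.4° + (180° − 129.6°) = 79.8° from the x-axis; with |VJ| = 41.0, J = V + 41.0·(cos 79.8°, sin 79.8°) = (44.8, 61.5). VJ is perpendicular to JB; with |JB| = 13.0 on the left of VJ, B = J + 13.0·(-0.984, 0.177) = (32.0, 63.8). Then cos ∠WBJ = BW·BJ / (|BW||BJ|), giving 106°.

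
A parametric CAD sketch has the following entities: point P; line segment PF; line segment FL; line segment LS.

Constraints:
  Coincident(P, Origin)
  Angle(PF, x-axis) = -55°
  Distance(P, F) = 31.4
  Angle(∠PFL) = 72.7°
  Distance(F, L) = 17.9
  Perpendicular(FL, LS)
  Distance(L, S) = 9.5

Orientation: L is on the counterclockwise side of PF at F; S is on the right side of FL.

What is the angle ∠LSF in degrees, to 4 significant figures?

62.04°

P is at the origin; PF runs at -55.0° with length 31.4, so F = 31.4·(cos -55.0°, sin -55.0°) = (18.01, -25.72). ∠PFL = 72.7°, so FL runs at -55.0° + (180° − 72.7°) = 52.30° from the x-axis; with |FL| = 17.9, L = F + 17.9·(cos 52.30°, sin 52.30°) = (28.96, -11.56). The perpendicularity gives LS at right angles to FL; with |LS| = 9.5 on the right of FL, S = L + 9.5·(0.7912, -0.6115) = (36.47, -17.37). Then cos ∠LSF = SL·SF / (|SL||SF|), giving 62.04°.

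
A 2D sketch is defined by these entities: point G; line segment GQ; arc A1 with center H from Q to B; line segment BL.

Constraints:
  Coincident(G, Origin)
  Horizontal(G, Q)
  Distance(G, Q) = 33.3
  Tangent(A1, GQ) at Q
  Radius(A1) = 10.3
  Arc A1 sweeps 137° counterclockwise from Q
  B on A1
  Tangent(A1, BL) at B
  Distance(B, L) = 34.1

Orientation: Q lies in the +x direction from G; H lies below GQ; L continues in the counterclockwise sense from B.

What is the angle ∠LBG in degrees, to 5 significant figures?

171.16°

G is at the origin; G and Q share the same y with |GQ| = 33.3 and Q on the +x side, so Q = (33.300, 0.0000). A1 meets GQ tangentially, so HQ is at right angles to GQ, so H = Q + (0, -10.3) = (33.300, -10.300). On A1, Q sits at bearing 90° from H; a 137° counterclockwise sweep puts B at bearing 227°, so B = H + 10.3·(cos 227°, sin 227°) = (26.275, -17.833). Tangency of A1 to BL means the radius HB is perpendicular to BL, so BL runs along (−sin 227°, cos 227°); with |BL| = 34.1, L = (51.215, -41.089). Then cos ∠LBG = BL·BG / (|BL||BG|), giving 171.16°.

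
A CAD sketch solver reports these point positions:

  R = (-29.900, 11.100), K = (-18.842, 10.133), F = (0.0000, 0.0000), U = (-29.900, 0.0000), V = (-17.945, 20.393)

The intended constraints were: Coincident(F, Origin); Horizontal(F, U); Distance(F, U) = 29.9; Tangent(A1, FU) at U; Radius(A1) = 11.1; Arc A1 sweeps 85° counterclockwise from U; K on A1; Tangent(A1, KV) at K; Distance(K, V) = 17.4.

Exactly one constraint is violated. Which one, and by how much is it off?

Distance(K, V) = 17.4 — off by 7.10.

F = (0.00, 0.00) ✓; F.y = 0.00, U.y = 0.00 ✓; |FU| = 29.90 ✓; ∠(RU, UF) = 90.00° ✓; |RU| = 11.10 ✓; bearing(R→K) − bearing(R→U) = 85.00° ✓; |RK| = 11.10 ✓; ∠(RK, KV) = 90.00° ✓; |KV| = 10.30 ✗.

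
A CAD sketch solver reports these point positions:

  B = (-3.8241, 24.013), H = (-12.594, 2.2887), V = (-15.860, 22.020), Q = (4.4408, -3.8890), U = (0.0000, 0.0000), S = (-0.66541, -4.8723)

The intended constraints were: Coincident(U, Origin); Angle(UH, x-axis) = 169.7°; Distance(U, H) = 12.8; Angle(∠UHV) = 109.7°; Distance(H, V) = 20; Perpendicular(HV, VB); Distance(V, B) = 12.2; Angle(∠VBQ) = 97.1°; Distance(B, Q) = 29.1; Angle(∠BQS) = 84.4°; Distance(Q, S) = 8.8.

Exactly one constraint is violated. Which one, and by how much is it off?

Distance(Q, S) = 8.8 — off by 3.60.

U = (0.00, 0.00) ✓; UH at 169.7° ✓; |UH| = 12.80 ✓; ∠UHV = 109.7° ✓; |HV| = 20.00 ✓; ∠(HV, VB) = 90.00° ✓; |VB| = 12.20 ✓; ∠VBQ = 97.10° ✓; |BQ| = 29.10 ✓; ∠BQS = 84.40° ✓; |QS| = 5.200 ✗.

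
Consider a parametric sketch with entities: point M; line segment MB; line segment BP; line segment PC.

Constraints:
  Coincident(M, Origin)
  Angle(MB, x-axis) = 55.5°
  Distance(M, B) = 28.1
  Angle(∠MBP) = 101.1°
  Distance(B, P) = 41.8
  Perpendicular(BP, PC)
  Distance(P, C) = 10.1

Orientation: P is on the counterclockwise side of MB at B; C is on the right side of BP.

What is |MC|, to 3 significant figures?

60.4

∠MBP = 101.1°, so BP runs at 55.5° + (180° − 101.1°) = 134° from the x-axis; with |BP| = 41.8, P = B + 41.8·(cos 134°, sin 134°) = (-13.3, 53.0). BP ⟂ PC; with |PC| = 10.1 on the right of BP, C = P + 10.1·(0.714, 0.700) = (-6.11, 60.1). Then |MC| = |C − M| = 60.4.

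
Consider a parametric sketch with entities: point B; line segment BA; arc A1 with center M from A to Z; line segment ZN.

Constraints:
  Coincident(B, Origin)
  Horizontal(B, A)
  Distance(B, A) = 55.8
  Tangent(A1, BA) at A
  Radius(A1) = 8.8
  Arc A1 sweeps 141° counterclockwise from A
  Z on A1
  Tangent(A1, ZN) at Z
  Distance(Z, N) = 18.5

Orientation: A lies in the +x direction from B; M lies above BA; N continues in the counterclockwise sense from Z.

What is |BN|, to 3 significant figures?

54.3

B is at the origin; B and A share the same y with |BA| = 55.8 and A on the +x side, so A = (55.8, 0.00). A1 meets BA tangentially, so MA is at right angles to BA, so M = A + (0, 8.8) = (55.8, 8.80). On A1, A sits at bearing -90° from M; a 141° counterclockwise sweep puts Z at bearing 51°, so Z = M + 8.8·(cos 51°, sin 51°) = (61.3, 15.6). Since A1 is tangent to ZN there, MZ ⟂ ZN, so ZN runs along (−sin 51°, cos 51°); with |ZN| = 18.5, N = (47.0, 27.3). Then |BN| = |N − B| = 54.3.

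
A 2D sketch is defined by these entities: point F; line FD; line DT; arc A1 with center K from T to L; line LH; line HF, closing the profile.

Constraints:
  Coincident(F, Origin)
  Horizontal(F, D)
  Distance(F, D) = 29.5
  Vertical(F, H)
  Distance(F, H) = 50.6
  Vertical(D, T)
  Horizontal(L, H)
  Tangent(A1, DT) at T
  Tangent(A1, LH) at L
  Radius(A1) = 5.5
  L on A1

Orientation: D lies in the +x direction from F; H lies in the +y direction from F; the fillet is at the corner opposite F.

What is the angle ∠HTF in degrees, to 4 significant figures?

67.37°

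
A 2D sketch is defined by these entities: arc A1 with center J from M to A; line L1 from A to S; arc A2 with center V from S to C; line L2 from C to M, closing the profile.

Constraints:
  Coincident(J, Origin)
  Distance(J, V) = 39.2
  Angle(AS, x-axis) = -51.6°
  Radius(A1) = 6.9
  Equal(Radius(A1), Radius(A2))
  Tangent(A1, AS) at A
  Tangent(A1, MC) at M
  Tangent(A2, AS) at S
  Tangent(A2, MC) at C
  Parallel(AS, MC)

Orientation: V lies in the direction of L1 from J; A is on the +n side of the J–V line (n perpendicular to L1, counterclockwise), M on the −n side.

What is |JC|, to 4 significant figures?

39.80

Tangency of A1 to both parallel lines with radius 6.9 puts A and M at J ± 6.9·n: A = (5.407, 4.286), M = (-5.407, -4.286). Equal radii place S and C the same way about V: S = V + 6.9·n = (29.76, -26.43), C = V − 6.9·n = (18.94, -35.01). Then |JC| = |C − J| = 39.80.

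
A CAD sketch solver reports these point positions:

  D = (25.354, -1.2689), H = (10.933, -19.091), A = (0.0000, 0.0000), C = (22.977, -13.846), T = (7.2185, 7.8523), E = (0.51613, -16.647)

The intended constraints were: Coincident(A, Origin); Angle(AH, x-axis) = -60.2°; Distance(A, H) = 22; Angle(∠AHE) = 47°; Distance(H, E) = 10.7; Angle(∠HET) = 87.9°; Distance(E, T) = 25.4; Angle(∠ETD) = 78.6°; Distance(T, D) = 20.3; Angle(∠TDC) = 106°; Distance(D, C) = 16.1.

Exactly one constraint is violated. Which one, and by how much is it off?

Distance(D, C) = 16.1 — off by 3.30.

A = (0.00, 0.00) ✓; AH at -60.20° ✓; |AH| = 22.00 ✓; ∠AHE = 47.00° ✓; |HE| = 10.70 ✓; ∠HET = 87.90° ✓; |ET| = 25.40 ✓; ∠ETD = 78.60° ✓; |TD| = 20.30 ✓; ∠TDC = 106.0° ✓; |DC| = 12.80 ✗.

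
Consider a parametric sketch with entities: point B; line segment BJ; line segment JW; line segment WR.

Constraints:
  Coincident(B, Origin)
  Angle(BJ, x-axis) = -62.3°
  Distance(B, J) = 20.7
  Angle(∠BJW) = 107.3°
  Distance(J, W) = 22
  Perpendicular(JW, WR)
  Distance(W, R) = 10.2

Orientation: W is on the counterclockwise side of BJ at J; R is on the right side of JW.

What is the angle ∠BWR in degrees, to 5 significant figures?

125.07°

B is at the origin; BJ runs at -62.3° with length 20.7, so J = 20.7·(cos -62.3°, sin -62.3°) = (9.6222, -18.328). ∠BJW = 107.3°, so JW runs at -62.3° + (180° − 107.3°) = 10.400° from the x-axis; with |JW| = 22.0, W = J + 22.0·(cos 10.400°, sin 10.400°) = (31.261, -14.356). The perpendicularity gives WR at right angles to JW; with |WR| = 10.2 on the right of JW, R = W + 10.2·(0.18052, -0.98357) = (33.102, -24.389). Then cos ∠BWR = WB·WR / (|WB||WR|), giving 125.07°.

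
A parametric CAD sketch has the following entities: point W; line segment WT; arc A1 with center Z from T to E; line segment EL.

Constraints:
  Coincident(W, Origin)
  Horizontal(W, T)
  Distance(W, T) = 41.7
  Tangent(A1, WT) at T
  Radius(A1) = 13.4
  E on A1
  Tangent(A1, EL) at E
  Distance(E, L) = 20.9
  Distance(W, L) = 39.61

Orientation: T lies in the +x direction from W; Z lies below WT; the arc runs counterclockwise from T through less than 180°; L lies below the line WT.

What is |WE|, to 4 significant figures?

30.52

Checks: |ZE| = 13.40 ✓; ∠(ZE, EL) = 90.00° ✓; |EL| = 20.90 ✓; |WL| = 39.61 ✓.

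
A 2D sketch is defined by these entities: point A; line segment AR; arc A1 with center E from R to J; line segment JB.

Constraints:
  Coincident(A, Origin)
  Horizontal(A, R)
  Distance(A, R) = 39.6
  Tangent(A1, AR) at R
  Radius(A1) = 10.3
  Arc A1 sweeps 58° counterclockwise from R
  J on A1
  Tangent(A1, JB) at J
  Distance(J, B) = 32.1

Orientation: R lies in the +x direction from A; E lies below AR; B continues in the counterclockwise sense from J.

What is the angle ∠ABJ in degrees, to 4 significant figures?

55.37°

A is at the origin; A and R share the same y with |AR| = 39.6 and R on the +x side, so R = (39.60, 0.000). The tangent condition forces ER to be normal to AR, so E = R + (0, -10.3) = (39.60, -10.30). On A1, R sits at bearing 90° from E; a 58° counterclockwise sweep puts J at bearing 148°, so J = E + 10.3·(cos 148°, sin 148°) = (30.87, -4.842). Tangency of A1 to JB means the radius EJ is perpendicular to JB, so JB runs along (−sin 148°, cos 148°); with |JB| = 32.1, B = (13.85, -32.06). Then cos ∠ABJ = BA·BJ / (|BA||BJ|), giving 55.37°.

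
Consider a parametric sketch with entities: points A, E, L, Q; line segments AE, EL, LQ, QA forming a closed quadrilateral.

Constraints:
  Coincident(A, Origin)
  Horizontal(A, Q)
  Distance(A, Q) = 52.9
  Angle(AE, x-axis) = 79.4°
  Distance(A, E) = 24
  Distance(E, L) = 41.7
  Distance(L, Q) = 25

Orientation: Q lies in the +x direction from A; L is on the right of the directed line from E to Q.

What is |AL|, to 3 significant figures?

31.3

A is at the origin; A and Q share the same y with |AQ| = 52.9 and Q in +x, so Q = (52.9, 0). AE runs at 79.4° with |AE| = 24.0, so E = (4.41, 23.6). L is determined by |EL| = 41.7 and |LQ| = 25.0 together: it lies at the intersection of circle(E, 41.7) and circle(Q, 25.0). With |EQ| = 53.9, the foot of the radical line on EQ is 37.3 from E and the perpendicular offset is √(41.7² − 37.3²) = 18.7. Taking the right-of-EQ solution: L = (29.8, -9.51).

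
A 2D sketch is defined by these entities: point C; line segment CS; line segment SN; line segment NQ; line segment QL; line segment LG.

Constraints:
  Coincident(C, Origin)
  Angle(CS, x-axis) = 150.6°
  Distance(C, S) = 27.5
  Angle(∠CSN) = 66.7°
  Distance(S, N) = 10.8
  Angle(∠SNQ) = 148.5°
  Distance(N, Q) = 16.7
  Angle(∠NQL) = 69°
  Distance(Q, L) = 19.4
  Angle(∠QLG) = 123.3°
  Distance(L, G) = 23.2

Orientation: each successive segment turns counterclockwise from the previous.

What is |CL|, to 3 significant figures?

4.88

C is at the origin; CS runs at 150.6° with length 27.5, so S = (-24.0, 13.5). ∠CSN = 66.7° gives SN at -96.1° from the x-axis; with |SN| = 10.8, N = (-25.1, 2.76). ∠SNQ = 148.5° gives NQ at -64.6° from the x-axis; with |NQ| = 16.7, Q = (-17.9, -12.3). ∠NQL = 69.0° gives QL at 46.4° from the x-axis; with |QL| = 19.4, L = (-4.56, 1.72). Then |CL| = |L − C| = 4.88.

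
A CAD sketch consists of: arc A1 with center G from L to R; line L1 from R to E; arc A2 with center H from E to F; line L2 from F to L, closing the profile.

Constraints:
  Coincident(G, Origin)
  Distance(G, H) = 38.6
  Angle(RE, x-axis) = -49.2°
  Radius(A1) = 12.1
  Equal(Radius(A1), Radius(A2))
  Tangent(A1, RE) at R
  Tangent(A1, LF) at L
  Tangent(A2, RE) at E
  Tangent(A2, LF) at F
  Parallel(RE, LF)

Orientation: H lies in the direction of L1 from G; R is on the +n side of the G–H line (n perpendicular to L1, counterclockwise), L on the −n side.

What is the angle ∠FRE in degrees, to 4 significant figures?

32.09°

The slot axis is L1's direction at -49.2°, so u = (cos -49.2°, sin -49.2°) = (0.6534, -0.7570) and n = (−sin -49.2°, cos -49.2°) = (0.7570, 0.6534). G is at the origin and H lies 38.6 along u from G, so H = 38.6·u = (25.22, -29.22). Tangency of A1 to both parallel lines with radius 12.1 puts R and L at G ± 12.1·n: R = (9.160, 7.906), L = (-9.160, -7.906). Equal radii place E and F the same way about H: E = H + 12.1·n = (34.38, -21.31), F = H − 12.1·n = (16.06, -37.13). Then cos ∠FRE = RF·RE / (|RF||RE|), giving 32.09°.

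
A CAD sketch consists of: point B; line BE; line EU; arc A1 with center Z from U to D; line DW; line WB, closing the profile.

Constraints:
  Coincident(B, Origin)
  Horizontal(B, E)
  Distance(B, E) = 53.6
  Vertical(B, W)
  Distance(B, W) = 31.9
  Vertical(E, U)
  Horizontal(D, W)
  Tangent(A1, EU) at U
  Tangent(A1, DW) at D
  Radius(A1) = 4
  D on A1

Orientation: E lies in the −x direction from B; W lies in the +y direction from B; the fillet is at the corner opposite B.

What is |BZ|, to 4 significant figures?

56.91

B is at the origin; BE is horizontal with |BE| = 53.6 and E on the −x side, so E = (-53.60, 0.000). BW is vertical with |BW| = 31.9 and W on the +y side, so W = (0.000, 31.90). The virtual corner opposite B is at (-53.60, 31.90). Tangency of A1 to EU means the radius ZU is perpendicular to EU and since A1 is tangent to DW there, ZD ⟂ DW, with radius 4.0, so the center Z sits 4.0 in from both sides at Z = (-49.60, 27.90). Then |BZ| = |Z − B| = 56.91.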